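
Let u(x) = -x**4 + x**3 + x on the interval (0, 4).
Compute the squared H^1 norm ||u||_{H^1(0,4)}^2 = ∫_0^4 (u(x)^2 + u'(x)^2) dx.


||u||_{H^1}^2 = 11553452/315

The H^1 norm (squared) on an interval (0, L) is
  ||u||_{H^1}^2 = ∫_0^L u(x)^2 dx + ∫_0^L u'(x)^2 dx.
Compute u'(x) = -4*x**3 + 3*x**2 + 1.
Then u(x)^2 = x**8 - 2*x**7 + x**6 - 2*x**5 + 2*x**4 + x**2 and u'(x)^2 = 16*x**6 - 24*x**5 + 9*x**4 - 8*x**3 + 6*x**2 + 1.
Integrate each monomial from 0 to 4 using ∫_0^4 c·x^n dx = c·4^(n+1)/(n+1):
  ∫_0^4 u(x)^2 dx = ∫_0^4 (x^8 - 2*x^7 + x^6 - 2*x^5 + 2*x^4 + x^2) dx. Term by term:
    ∫_0^4 x^8 dx = 262144/9;  ∫_0^4 -2*x^7 dx = -16384;  ∫_0^4 x^6 dx = 16384/7;
    ∫_0^4 -2*x^5 dx = -4096/3;  ∫_0^4 2*x^4 dx = 2048/5;  ∫_0^4 x^2 dx = 64/3.
  Sum: 262144/9 − 16384 + 16384/7 − 4096/3 + 2048/5 + 64/3 = 4457024/315.
  ∫_0^4 u'(x)^2 dx = ∫_0^4 (16*x^6 - 24*x^5 + 9*x^4 - 8*x^3 + 6*x^2 + 1) dx. Term by term:
    ∫_0^4 16*x^6 dx = 262144/7;  ∫_0^4 -24*x^5 dx = -16384;  ∫_0^4 9*x^4 dx = 9216/5;
    ∫_0^4 -8*x^3 dx = -512;  ∫_0^4 6*x^2 dx = 128;  ∫_0^4 1 dx = 4.
  Sum: 262144/7 − 16384 + 9216/5 − 512 + 128 + 4 = 788492/35.
Adding: ||u||_{H^1}^2 = 4457024/315 + 788492/35 = 11553452/315.


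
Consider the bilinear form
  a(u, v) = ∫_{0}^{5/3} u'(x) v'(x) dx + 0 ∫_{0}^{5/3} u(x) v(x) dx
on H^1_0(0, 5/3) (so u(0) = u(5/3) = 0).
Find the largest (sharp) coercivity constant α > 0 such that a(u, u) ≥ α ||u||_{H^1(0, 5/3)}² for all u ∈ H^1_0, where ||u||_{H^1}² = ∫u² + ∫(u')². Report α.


α = 9*π^2/(25 + 9*π^2)

Coercivity of a(·,·) on H^1_0(0, 5/3) means a(u, u) ≥ α ||u||_{H^1}² for every u ∈ H^1_0.
The interval has length L = 5/3, and Poincaré/coercivity depend only on L. Here a(u, u) = ∫(u')² + (0)·∫u².
Here c = 0, so a(u,u) = ∫(u')² alone. The condition a(u,u) ≥ α||u||_{H^1}² reads (1−α)∫(u')² ≥ (α−c)∫u². Any admissible α is ≤ 1 (rapidly oscillating u have ∫u²/∫(u')² → 0), and α = 1 would force 0 ≥ (1−c)∫u², impossible since c < 1; so 1−α > 0. By the sharp Poincaré inequality on H^1_0 of an interval of length L, ∫(u')² ≥ (π/L)²∫u² with equality for the first sine mode sin(π(x−x₀)/L) (x₀ the left endpoint), so the inequality holds for all u iff (1−α)(π/L)² ≥ α − c, i.e. α ≤ ((π/L)² + c)/((π/L)² + 1) = (1 + c(L/π)²)/(1 + (L/π)²). (Direct route, valid since c ≤ 0: Poincaré gives c∫u² ≥ c(L/π)²∫(u')², so a(u,u) ≥ (1 + c(L/π)²)∫(u')², while ||u||_{H^1}² ≤ (1 + (L/π)²)∫(u')²; dividing yields the same α.) With (π/L)² = 9*π^2/25 and c = 0, the largest admissible constant is α = ((π/L)² + c)/((π/L)² + 1).
Simplifying, α = 9*π^2/(25 + 9*π^2).


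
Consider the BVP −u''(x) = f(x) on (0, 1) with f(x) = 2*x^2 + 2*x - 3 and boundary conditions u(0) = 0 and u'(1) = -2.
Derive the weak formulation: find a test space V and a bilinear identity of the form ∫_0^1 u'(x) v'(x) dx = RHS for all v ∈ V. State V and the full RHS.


V = {v ∈ H^1(0, 1) : v(0) = 0} (test functions vanish at x = 0 where u is specified); weak form: ∫_0^1 u'v' dx = ∫_0^1 (2*x^2 + 2*x - 3) v dx − 2·v(1) for all v ∈ V.

Multiply both sides by a test function v and integrate from 0 to 1:
  ∫_0^1 −u''(x) v(x) dx = ∫_0^1 f(x) v(x) dx.
Integrate the LHS by parts once:
  ∫_0^1 −u'' v dx = −[u'(x) v(x)]_0^1 + ∫_0^1 u'(x) v'(x) dx.
Thus ∫_0^1 u'(x) v'(x) dx = ∫_0^1 f(x) v(x) dx + [u'(x) v(x)]_0^1.
Choose V so that boundary terms are either known or forced to vanish.
Mixed BC: u(0) = 0 (Dirichlet) and u'(1) = -2 (Neumann). Define V = {v ∈ H^1(0, 1) : v(0) = 0}. Then [u' v]_0^1 = u'(1)·v(1) − u'(0)·0 = − 2·v(1).
Weak formulation: find u (satisfying any essential BC) such that ∫_0^1 u'(x) v'(x) dx = ∫_0^1 f v dx − 2·v(1) for all v ∈ V (Dirichlet at 0 absorbed into V; Neumann datum at x = 1 contributes the boundary term).
Substituting f(x) = 2*x^2 + 2*x - 3, the right-hand side is ∫_0^1 (2*x^2 + 2*x - 3) v dx − 2·v(1).


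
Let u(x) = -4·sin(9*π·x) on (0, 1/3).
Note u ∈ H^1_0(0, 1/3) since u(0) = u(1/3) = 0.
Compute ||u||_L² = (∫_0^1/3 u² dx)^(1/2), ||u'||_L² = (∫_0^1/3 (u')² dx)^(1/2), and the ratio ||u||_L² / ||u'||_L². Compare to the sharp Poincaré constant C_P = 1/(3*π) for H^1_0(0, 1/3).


||u||_L² / ||u'||_L² = 1/(9*π) < C_P = 1/(3*π).

u(x) = -4·sin(9*π·x), so u'(x) = -36*π*cos(9*π*x).
Writing u(x) = A·sin(kπx/L) with A = -4 and k = 3, use ∫_0^L sin²(kπx/L) dx = L/2 and ∫_0^L cos²(kπx/L) dx = L/2.
u² = 16·sin²(9*π·x) and (u')² = 1296*π^2·cos²(9*π·x), and each of sin², cos² integrates to L/2 = 1/6 over (0, 1/3).
∫_0^1/3 u² dx = 8/3, so ||u||_L² = 2*sqrt(6)/3.
∫_0^1/3 (u')² dx = 216*π^2, so ||u'||_L² = 6*sqrt(6)*π.
Ratio ||u||_L² / ||u'||_L² = 1/(9*π).
Sharp Poincaré constant on H^1_0(0, 1/3) is C_P = L/π = 1/(3*π), achieved by sin(3*π·x).
This is the k = 3 harmonic; the ratio L/(kπ) is strictly less than C_P = L/π, consistent with the sharp inequality ||u||_L² ≤ C_P ||u'||_L².


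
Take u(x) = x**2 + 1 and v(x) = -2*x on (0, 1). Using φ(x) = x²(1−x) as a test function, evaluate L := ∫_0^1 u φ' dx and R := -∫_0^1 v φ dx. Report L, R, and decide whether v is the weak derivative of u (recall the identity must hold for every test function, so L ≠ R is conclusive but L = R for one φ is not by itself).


LHS = -1/10, RHS = 1/10. No, v is not the weak derivative of u.

u(x) = x**2 + 1, classical derivative u'(x) = 2*x.
φ(x) = x²(1−x), so φ'(x) = x*(2 - 3*x).
Note φ(0) = φ(1) = 0, so the boundary term u·φ vanishes.
LHS = ∫_0^1 u(x) φ'(x) dx = ∫_0^1 (-3*x^4 + 2*x^3 - 3*x^2 + 2*x) dx. Term by term:
  ∫_0^1 -3*x^4 dx = -3/5;  ∫_0^1 2*x^3 dx = 1/2;  ∫_0^1 -3*x^2 dx = -1;
  ∫_0^1 2*x dx = 1.
Sum: -3/5 + 1/2 − 1 + 1 = -1/10.
So LHS = -1/10.
∫_0^1 v(x) φ(x) dx = ∫_0^1 (2*x^4 - 2*x^3) dx. Term by term:
  ∫_0^1 2*x^4 dx = 2/5;  ∫_0^1 -2*x^3 dx = -1/2.
Sum: 2/5 − 1/2 = -1/10.
So RHS = -∫_0^1 v(x) φ(x) dx = 1/10.
LHS − RHS = -1/5 ≠ 0, so the identity fails.
(For a valid weak derivative the identity must hold for EVERY test function, in particular this one. The failure shows v is NOT the weak derivative of u.)
Correct weak derivative would be u'(x) = 2*x.


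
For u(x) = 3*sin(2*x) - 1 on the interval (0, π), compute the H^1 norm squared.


||u||_{H^1(0,π)}^2 = 47*π/2

u'(x) = 6*cos(2*x).
Expand u² and (u')² and integrate term by term on (0, π), using: for integers n ≥ 1, ∫_0^π sin²(nx) dx = ∫_0^π cos²(nx) dx = π/2; for n ≠ n', ∫_0^π sin(nx)sin(n'x) dx = ∫_0^π cos(nx)cos(n'x) dx = 0; and by product-to-sum, ∫_0^π sin(nx)cos(n'x) dx = ½∫_0^π [sin((n+n')x) + sin((n−n')x)] dx, which is 0 when n+n' is even and 2n/(n²−n'²) when n+n' is odd (it need not vanish on (0, π)). For the constant mode: ∫_0^π 1 dx = π, ∫_0^π cos(nx) dx = 0, ∫_0^π sin(nx) dx = (1−(−1)^n)/n.
  u² squared terms: (-1)²·∫1 dx = 1·π = π;  (3)²·∫sin(2x)² dx = 9·π/2 = 9*π/2.
  u² cross terms: 2·(-1)·(3)·∫1·sin(2x) dx = -6·(0) = 0.
  So ∫_0^π u² dx = π + 9*π/2 + 0 = 11*π/2.
  (u')² squared terms: (6)²·∫cos(2x)² dx = 36·π/2 = 18*π.
  So ∫_0^π (u')² dx = 18*π.
||u||_{H^1}^2 = (11*π/2) + (18*π) = 47*π/2.


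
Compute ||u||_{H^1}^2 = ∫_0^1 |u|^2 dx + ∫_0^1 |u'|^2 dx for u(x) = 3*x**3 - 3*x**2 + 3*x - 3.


||u||_{H^1}^2 = 486/35

The H^1 norm (squared) on an interval (0, L) is
  ||u||_{H^1}^2 = ∫_0^L u(x)^2 dx + ∫_0^L u'(x)^2 dx.
Compute u'(x) = 9*x**2 - 6*x + 3.
Then u(x)^2 = 9*x**6 - 18*x**5 + 27*x**4 - 36*x**3 + 27*x**2 - 18*x + 9 and u'(x)^2 = 81*x**4 - 108*x**3 + 90*x**2 - 36*x + 9.
Integrate each monomial from 0 to 1 using ∫_0^1 c·x^n dx = c·1^(n+1)/(n+1):
  ∫_0^1 u(x)^2 dx = ∫_0^1 (9*x^6 - 18*x^5 + 27*x^4 - 36*x^3 + 27*x^2 - 18*x + 9) dx. Term by term:
    ∫_0^1 9*x^6 dx = 9/7;  ∫_0^1 -18*x^5 dx = -3;  ∫_0^1 27*x^4 dx = 27/5;
    ∫_0^1 -36*x^3 dx = -9;  ∫_0^1 27*x^2 dx = 9;  ∫_0^1 -18*x dx = -9;
    ∫_0^1 9 dx = 9.
  Sum: 9/7 − 3 + 27/5 − 9 + 9 − 9 + 9 = 129/35.
  ∫_0^1 u'(x)^2 dx = ∫_0^1 (81*x^4 - 108*x^3 + 90*x^2 - 36*x + 9) dx. Term by term:
    ∫_0^1 81*x^4 dx = 81/5;  ∫_0^1 -108*x^3 dx = -27;  ∫_0^1 90*x^2 dx = 30;
    ∫_0^1 -36*x dx = -18;  ∫_0^1 9 dx = 9.
  Sum: 81/5 − 27 + 30 − 18 + 9 = 51/5.
Adding: ||u||_{H^1}^2 = 129/35 + 51/5 = 486/35.


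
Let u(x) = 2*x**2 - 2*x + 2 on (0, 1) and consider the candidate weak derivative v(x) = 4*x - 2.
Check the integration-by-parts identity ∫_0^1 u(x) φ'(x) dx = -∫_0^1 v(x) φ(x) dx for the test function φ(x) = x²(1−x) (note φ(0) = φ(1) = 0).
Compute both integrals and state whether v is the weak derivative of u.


LHS = -1/30, RHS = -1/30. Yes, v = u' weakly.

u(x) = 2*x**2 - 2*x + 2, classical derivative u'(x) = 4*x - 2.
φ(x) = x²(1−x), so φ'(x) = x*(2 - 3*x).
Note φ(0) = φ(1) = 0, so the boundary term u·φ vanishes.
LHS = ∫_0^1 u(x) φ'(x) dx = ∫_0^1 (-6*x^4 + 10*x^3 - 10*x^2 + 4*x) dx. Term by term:
  ∫_0^1 -6*x^4 dx = -6/5;  ∫_0^1 10*x^3 dx = 5/2;  ∫_0^1 -10*x^2 dx = -10/3;
  ∫_0^1 4*x dx = 2.
Sum: -6/5 + 5/2 − 10/3 + 2 = -1/30.
So LHS = -1/30.
∫_0^1 v(x) φ(x) dx = ∫_0^1 (-4*x^4 + 6*x^3 - 2*x^2) dx. Term by term:
  ∫_0^1 -4*x^4 dx = -4/5;  ∫_0^1 6*x^3 dx = 3/2;  ∫_0^1 -2*x^2 dx = -2/3.
Sum: -4/5 + 3/2 − 2/3 = 1/30.
So RHS = -∫_0^1 v(x) φ(x) dx = -1/30.
LHS = RHS, so the identity holds for this test φ.
Moreover u is smooth here and v(x) = u'(x) = 4*x - 2 pointwise, so the identity holds for every test function. Hence v is the weak derivative of u.


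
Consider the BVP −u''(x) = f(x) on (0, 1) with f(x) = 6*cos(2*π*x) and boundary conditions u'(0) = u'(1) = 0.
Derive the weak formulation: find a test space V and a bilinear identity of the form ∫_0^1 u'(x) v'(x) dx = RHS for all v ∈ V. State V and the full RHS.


V = H^1(0, 1) (no boundary constraint on v; u is determined up to an additive constant); weak form: ∫_0^1 u'v' dx = ∫_0^1 (6*cos(2*π*x)) v dx for all v ∈ V.

Multiply both sides by a test function v and integrate from 0 to 1:
  ∫_0^1 −u''(x) v(x) dx = ∫_0^1 f(x) v(x) dx.
Integrate the LHS by parts once:
  ∫_0^1 −u'' v dx = −[u'(x) v(x)]_0^1 + ∫_0^1 u'(x) v'(x) dx.
Thus ∫_0^1 u'(x) v'(x) dx = ∫_0^1 f(x) v(x) dx + [u'(x) v(x)]_0^1.
Choose V so that boundary terms are either known or forced to vanish.
u has homogeneous Neumann: u'(0) = u'(1) = 0. So [u' v]_0^1 = 0·v(1) − 0·v(0) = 0 for any v; take V = H^1(0, 1).
Weak formulation: find u (satisfying any essential BC) such that ∫_0^1 u'(x) v'(x) dx = ∫_0^1 f v dx for all v ∈ V (homogeneous Neumann, so boundary terms vanish).
Substituting f(x) = 6*cos(2*π*x), the right-hand side is ∫_0^1 (6*cos(2*π*x)) v dx.
Compatibility check (pure Neumann): taking v ≡ 1 ∈ V gives 0 = ∫_0^1 f dx + (0) − (0), i.e. ∫_0^1 f dx must equal u'(0) − u'(1) = 0. Indeed ∫_0^1 (6*cos(2*π*x)) dx = 0, so the data are compatible. The solution is then unique only up to an additive constant (fix it e.g. by requiring ∫_0^1 u dx = 0).


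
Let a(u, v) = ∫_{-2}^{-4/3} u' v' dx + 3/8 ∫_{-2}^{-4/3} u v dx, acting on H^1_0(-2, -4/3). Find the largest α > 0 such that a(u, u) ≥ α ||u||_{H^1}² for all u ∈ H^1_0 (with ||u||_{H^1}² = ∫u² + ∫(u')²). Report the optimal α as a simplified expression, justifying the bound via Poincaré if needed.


α = 3*(1 + 6*π^2)/(2*(4 + 9*π^2))

Coercivity of a(·,·) on H^1_0(-2, -4/3) means a(u, u) ≥ α ||u||_{H^1}² for every u ∈ H^1_0.
The interval has length L = 2/3, and Poincaré/coercivity depend only on L. Here a(u, u) = ∫(u')² + (3/8)·∫u².
Here 0 < c = 3/8 < 1. The condition a(u,u) ≥ α||u||_{H^1}² reads (1−α)∫(u')² ≥ (α−c)∫u². Any admissible α is ≤ 1 (rapidly oscillating u have ∫u²/∫(u')² → 0), and α = 1 would force 0 ≥ (1−c)∫u², impossible since c < 1; so 1−α > 0. By the sharp Poincaré inequality on H^1_0 of an interval of length L, ∫(u')² ≥ (π/L)²∫u² with equality for the first sine mode sin(π(x−x₀)/L) (x₀ the left endpoint), so the inequality holds for all u iff (1−α)(π/L)² ≥ α − c, i.e. α ≤ ((π/L)² + c)/((π/L)² + 1) = (1 + c(L/π)²)/(1 + (L/π)²). With (π/L)² = 9*π^2/4 and c = 3/8, the largest admissible constant is α = ((π/L)² + c)/((π/L)² + 1).
Simplifying, α = 3*(1 + 6*π^2)/(2*(4 + 9*π^2)).


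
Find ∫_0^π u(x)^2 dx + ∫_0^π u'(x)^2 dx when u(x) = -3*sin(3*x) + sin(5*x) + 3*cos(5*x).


||u||_{H^1(0,π)}^2 = 175*π

u'(x) = -15*sin(5*x) - 9*cos(3*x) + 5*cos(5*x).
Expand u² and (u')² and integrate term by term on (0, π), using: for integers n ≥ 1, ∫_0^π sin²(nx) dx = ∫_0^π cos²(nx) dx = π/2; for n ≠ n', ∫_0^π sin(nx)sin(n'x) dx = ∫_0^π cos(nx)cos(n'x) dx = 0; and by product-to-sum, ∫_0^π sin(nx)cos(n'x) dx = ½∫_0^π [sin((n+n')x) + sin((n−n')x)] dx, which is 0 when n+n' is even and 2n/(n²−n'²) when n+n' is odd (it need not vanish on (0, π)).
  u² squared terms: (-3)²·∫sin(3x)² dx = 9·π/2 = 9*π/2;  (3)²·∫cos(5x)² dx = 9·π/2 = 9*π/2;  (1)²·∫sin(5x)² dx = 1·π/2 = π/2.
  u² cross terms: 2·(-3)·(3)·∫sin(3x)·cos(5x) dx = -18·(0) = 0;  2·(-3)·(1)·∫sin(3x)·sin(5x) dx = -6·(0) = 0;  2·(3)·(1)·∫cos(5x)·sin(5x) dx = 6·(0) = 0.
  So ∫_0^π u² dx = 9*π/2 + 9*π/2 + π/2 + 0 + 0 + 0 = 19*π/2.
  (u')² squared terms: (-15)²·∫sin(5x)² dx = 225·π/2 = 225*π/2;  (-9)²·∫cos(3x)² dx = 81·π/2 = 81*π/2;  (5)²·∫cos(5x)² dx = 25·π/2 = 25*π/2.
  (u')² cross terms: 2·(-15)·(-9)·∫sin(5x)·cos(3x) dx = 270·(0) = 0;  2·(-15)·(5)·∫sin(5x)·cos(5x) dx = -150·(0) = 0;  2·(-9)·(5)·∫cos(3x)·cos(5x) dx = -90·(0) = 0.
  So ∫_0^π (u')² dx = 225*π/2 + 81*π/2 + 25*π/2 + 0 + 0 + 0 = 331*π/2.
||u||_{H^1}^2 = (19*π/2) + (331*π/2) = 175*π.


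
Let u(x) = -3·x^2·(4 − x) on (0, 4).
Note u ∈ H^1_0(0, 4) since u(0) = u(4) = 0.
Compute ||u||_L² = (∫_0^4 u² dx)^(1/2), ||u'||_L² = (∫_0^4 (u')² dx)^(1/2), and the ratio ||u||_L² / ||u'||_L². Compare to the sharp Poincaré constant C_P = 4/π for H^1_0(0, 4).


||u||_L² / ||u'||_L² = 2*sqrt(14)/7 < C_P = 4/π.

u(x) = -3·x^2·(4 − x), so u'(x) = 3*x*(3*x - 8).
u(x) = -3·x^2·(4 − x) vanishes at x = 0 and x = 4, so u ∈ H^1_0(0, 4). Differentiate via the product rule and integrate the resulting polynomials term by term.
  ∫_0^4 u² dx = ∫_0^4 (9*x^6 - 72*x^5 + 144*x^4) dx. Term by term:
    ∫_0^4 9*x^6 dx = 147456/7;  ∫_0^4 -72*x^5 dx = -49152;  ∫_0^4 144*x^4 dx = 147456/5.
  Sum: 147456/7 − 49152 + 147456/5 = 49152/35.
  ∫_0^4 (u')² dx = ∫_0^4 (81*x^4 - 432*x^3 + 576*x^2) dx. Term by term:
    ∫_0^4 81*x^4 dx = 82944/5;  ∫_0^4 -432*x^3 dx = -27648;  ∫_0^4 576*x^2 dx = 12288.
  Sum: 82944/5 − 27648 + 12288 = 6144/5.
∫_0^4 u² dx = 49152/35, so ||u||_L² = 128*sqrt(105)/35.
∫_0^4 (u')² dx = 6144/5, so ||u'||_L² = 32*sqrt(30)/5.
Ratio ||u||_L² / ||u'||_L² = 2*sqrt(14)/7.
Sharp Poincaré constant on H^1_0(0, 4) is C_P = L/π = 4/π, achieved by sin(π/4·x).
A polynomial bump cannot attain the sharp Poincaré constant (only the first sine eigenfunction does), so the ratio is strictly less than C_P, consistent with ||u||_L² ≤ C_P ||u'||_L².


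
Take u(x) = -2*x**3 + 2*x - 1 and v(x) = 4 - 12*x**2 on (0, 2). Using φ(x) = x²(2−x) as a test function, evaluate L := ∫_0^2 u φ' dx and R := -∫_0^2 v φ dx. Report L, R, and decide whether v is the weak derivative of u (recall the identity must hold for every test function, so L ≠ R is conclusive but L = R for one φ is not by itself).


LHS = 152/15, RHS = 304/15. No, v is not the weak derivative of u.

u(x) = -2*x**3 + 2*x - 1, classical derivative u'(x) = 2 - 6*x**2.
φ(x) = x²(2−x), so φ'(x) = x*(4 - 3*x).
Note φ(0) = φ(2) = 0, so the boundary term u·φ vanishes.
LHS = ∫_0^2 u(x) φ'(x) dx = ∫_0^2 (6*x^5 - 8*x^4 - 6*x^3 + 11*x^2 - 4*x) dx. Term by term:
  ∫_0^2 6*x^5 dx = 64;  ∫_0^2 -8*x^4 dx = -256/5;  ∫_0^2 -6*x^3 dx = -24;
  ∫_0^2 11*x^2 dx = 88/3;  ∫_0^2 -4*x dx = -8.
Sum: 64 − 256/5 − 24 + 88/3 − 8 = 152/15.
So LHS = 152/15.
∫_0^2 v(x) φ(x) dx = ∫_0^2 (12*x^5 - 24*x^4 - 4*x^3 + 8*x^2) dx. Term by term:
  ∫_0^2 12*x^5 dx = 128;  ∫_0^2 -24*x^4 dx = -768/5;  ∫_0^2 -4*x^3 dx = -16;
  ∫_0^2 8*x^2 dx = 64/3.
Sum: 128 − 768/5 − 16 + 64/3 = -304/15.
So RHS = -∫_0^2 v(x) φ(x) dx = 304/15.
LHS − RHS = -152/15 ≠ 0, so the identity fails.
(For a valid weak derivative the identity must hold for EVERY test function, in particular this one. The failure shows v is NOT the weak derivative of u.)
Correct weak derivative would be u'(x) = 2 - 6*x**2.


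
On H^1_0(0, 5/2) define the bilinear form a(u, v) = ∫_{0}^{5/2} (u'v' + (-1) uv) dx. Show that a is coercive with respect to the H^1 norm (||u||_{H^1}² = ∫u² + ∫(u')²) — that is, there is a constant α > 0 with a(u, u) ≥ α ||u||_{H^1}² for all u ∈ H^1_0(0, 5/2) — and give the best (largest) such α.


α = (-25 + 4*π^2)/(25 + 4*π^2)

Coercivity of a(·,·) on H^1_0(0, 5/2) means a(u, u) ≥ α ||u||_{H^1}² for every u ∈ H^1_0.
The interval has length L = 5/2, and Poincaré/coercivity depend only on L. Here a(u, u) = ∫(u')² + (-1)·∫u².
Here c = -1 < 0 with |c| < (π/L)² = 4*π^2/25, so coercivity still holds. The condition a(u,u) ≥ α||u||_{H^1}² reads (1−α)∫(u')² ≥ (α−c)∫u². Any admissible α is ≤ 1 (rapidly oscillating u have ∫u²/∫(u')² → 0), and α = 1 would force 0 ≥ (1−c)∫u², impossible since c < 1; so 1−α > 0. By the sharp Poincaré inequality on H^1_0 of an interval of length L, ∫(u')² ≥ (π/L)²∫u² with equality for the first sine mode sin(π(x−x₀)/L) (x₀ the left endpoint), so the inequality holds for all u iff (1−α)(π/L)² ≥ α − c, i.e. α ≤ ((π/L)² + c)/((π/L)² + 1) = (1 + c(L/π)²)/(1 + (L/π)²). (Direct route, valid since c ≤ 0: Poincaré gives c∫u² ≥ c(L/π)²∫(u')², so a(u,u) ≥ (1 + c(L/π)²)∫(u')², while ||u||_{H^1}² ≤ (1 + (L/π)²)∫(u')²; dividing yields the same α.) With (π/L)² = 4*π^2/25 and c = -1, the largest admissible constant is α = ((π/L)² + c)/((π/L)² + 1).
Simplifying, α = (-25 + 4*π^2)/(25 + 4*π^2).


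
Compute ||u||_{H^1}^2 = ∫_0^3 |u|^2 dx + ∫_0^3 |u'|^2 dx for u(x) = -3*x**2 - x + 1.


||u||_{H^1}^2 = 8889/10

The H^1 norm (squared) on an interval (0, L) is
  ||u||_{H^1}^2 = ∫_0^L u(x)^2 dx + ∫_0^L u'(x)^2 dx.
Compute u'(x) = -6*x - 1.
Then u(x)^2 = 9*x**4 + 6*x**3 - 5*x**2 - 2*x + 1 and u'(x)^2 = 36*x**2 + 12*x + 1.
Integrate each monomial from 0 to 3 using ∫_0^3 c·x^n dx = c·3^(n+1)/(n+1):
  ∫_0^3 u(x)^2 dx = ∫_0^3 (9*x^4 + 6*x^3 - 5*x^2 - 2*x + 1) dx. Term by term:
    ∫_0^3 9*x^4 dx = 2187/5;  ∫_0^3 6*x^3 dx = 243/2;  ∫_0^3 -5*x^2 dx = -45;
    ∫_0^3 -2*x dx = -9;  ∫_0^3 1 dx = 3.
  Sum: 2187/5 + 243/2 − 45 − 9 + 3 = 5079/10.
  ∫_0^3 u'(x)^2 dx = ∫_0^3 (36*x^2 + 12*x + 1) dx. Term by term:
    ∫_0^3 36*x^2 dx = 324;  ∫_0^3 12*x dx = 54;  ∫_0^3 1 dx = 3.
  Sum: 324 + 54 + 3 = 381.
Adding: ||u||_{H^1}^2 = 5079/10 + 381 = 8889/10.


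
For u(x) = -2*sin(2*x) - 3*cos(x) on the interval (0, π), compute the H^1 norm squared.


||u||_{H^1(0,π)}^2 = 32 + 19*π

u'(x) = 3*sin(x) - 4*cos(2*x).
Expand u² and (u')² and integrate term by term on (0, π), using: for integers n ≥ 1, ∫_0^π sin²(nx) dx = ∫_0^π cos²(nx) dx = π/2; for n ≠ n', ∫_0^π sin(nx)sin(n'x) dx = ∫_0^π cos(nx)cos(n'x) dx = 0; and by product-to-sum, ∫_0^π sin(nx)cos(n'x) dx = ½∫_0^π [sin((n+n')x) + sin((n−n')x)] dx, which is 0 when n+n' is even and 2n/(n²−n'²) when n+n' is odd (it need not vanish on (0, π)).
  u² squared terms: (-3)²·∫cos(x)² dx = 9·π/2 = 9*π/2;  (-2)²·∫sin(2x)² dx = 4·π/2 = 2*π.
  u² cross terms: 2·(-3)·(-2)·∫cos(x)·sin(2x) dx = 12·(4/3) = 16.
  So ∫_0^π u² dx = 9*π/2 + 2*π + 16 = 16 + 13*π/2.
  (u')² squared terms: (-4)²·∫cos(2x)² dx = 16·π/2 = 8*π;  (3)²·∫sin(x)² dx = 9·π/2 = 9*π/2.
  (u')² cross terms: 2·(-4)·(3)·∫cos(2x)·sin(x) dx = -24·(-2/3) = 16.
  So ∫_0^π (u')² dx = 8*π + 9*π/2 + 16 = 16 + 25*π/2.
||u||_{H^1}^2 = (16 + 13*π/2) + (16 + 25*π/2) = 32 + 19*π.


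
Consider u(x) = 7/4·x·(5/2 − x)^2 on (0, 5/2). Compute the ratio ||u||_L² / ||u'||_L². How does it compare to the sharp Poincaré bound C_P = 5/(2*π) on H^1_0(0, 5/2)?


||u||_L² / ||u'||_L² = 5*sqrt(14)/28 < C_P = 5/(2*π).

u(x) = 7/4·x·(5/2 − x)^2, so u'(x) = 21*x^2/4 - 35*x/2 + 175/16.
u(x) = 7/4·x·(5/2 − x)^2 vanishes at x = 0 and x = 5/2, so u ∈ H^1_0(0, 5/2). Differentiate via the product rule and integrate the resulting polynomials term by term.
  ∫_0^5/2 u² dx = ∫_0^5/2 (49*x^6/16 - 245*x^5/8 + 3675*x^4/32 - 6125*x^3/32 + 30625*x^2/256) dx. Term by term:
    ∫_0^5/2 49*x^6/16 dx = 546875/2048;  ∫_0^5/2 -245*x^5/8 dx = -3828125/3072;  ∫_0^5/2 3675*x^4/32 dx = 2296875/1024;
    ∫_0^5/2 -6125*x^3/32 dx = -3828125/2048;  ∫_0^5/2 30625*x^2/256 dx = 3828125/6144.
  Sum: 546875/2048 − 3828125/3072 + 2296875/1024 − 3828125/2048 + 3828125/6144 = 109375/6144.
  ∫_0^5/2 (u')² dx = ∫_0^5/2 (441*x^4/16 - 735*x^3/4 + 13475*x^2/32 - 6125*x/16 + 30625/256) dx. Term by term:
    ∫_0^5/2 441*x^4/16 dx = 275625/512;  ∫_0^5/2 -735*x^3/4 dx = -459375/256;  ∫_0^5/2 13475*x^2/32 dx = 1684375/768;
    ∫_0^5/2 -6125*x/16 dx = -153125/128;  ∫_0^5/2 30625/256 dx = 153125/512.
  Sum: 275625/512 − 459375/256 + 1684375/768 − 153125/128 + 153125/512 = 30625/768.
∫_0^5/2 u² dx = 109375/6144, so ||u||_L² = 125*sqrt(42)/192.
∫_0^5/2 (u')² dx = 30625/768, so ||u'||_L² = 175*sqrt(3)/48.
Ratio ||u||_L² / ||u'||_L² = 5*sqrt(14)/28.
Sharp Poincaré constant on H^1_0(0, 5/2) is C_P = L/π = 5/(2*π), achieved by sin(2*π/5·x).
A polynomial bump cannot attain the sharp Poincaré constant (only the first sine eigenfunction does), so the ratio is strictly less than C_P, consistent with ||u||_L² ≤ C_P ||u'||_L².


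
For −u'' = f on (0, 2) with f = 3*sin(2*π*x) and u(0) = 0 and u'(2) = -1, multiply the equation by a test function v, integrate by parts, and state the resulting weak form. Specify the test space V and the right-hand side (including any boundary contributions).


V = {v ∈ H^1(0, 2) : v(0) = 0} (test functions vanish at x = 0 where u is specified); weak form: ∫_0^2 u'v' dx = ∫_0^2 (3*sin(2*π*x)) v dx − v(2) for all v ∈ V.

Multiply both sides by a test function v and integrate from 0 to 2:
  ∫_0^2 −u''(x) v(x) dx = ∫_0^2 f(x) v(x) dx.
Integrate the LHS by parts once:
  ∫_0^2 −u'' v dx = −[u'(x) v(x)]_0^2 + ∫_0^2 u'(x) v'(x) dx.
Thus ∫_0^2 u'(x) v'(x) dx = ∫_0^2 f(x) v(x) dx + [u'(x) v(x)]_0^2.
Choose V so that boundary terms are either known or forced to vanish.
Mixed BC: u(0) = 0 (Dirichlet) and u'(2) = -1 (Neumann). Define V = {v ∈ H^1(0, 2) : v(0) = 0}. Then [u' v]_0^2 = u'(2)·v(2) − u'(0)·0 = − v(2).
Weak formulation: find u (satisfying any essential BC) such that ∫_0^2 u'(x) v'(x) dx = ∫_0^2 f v dx − v(2) for all v ∈ V (Dirichlet at 0 absorbed into V; Neumann datum at x = 2 contributes the boundary term).
Substituting f(x) = 3*sin(2*π*x), the right-hand side is ∫_0^2 (3*sin(2*π*x)) v dx − v(2).


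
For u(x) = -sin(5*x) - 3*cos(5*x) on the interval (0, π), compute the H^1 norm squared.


||u||_{H^1(0,π)}^2 = 130*π

u'(x) = 15*sin(5*x) - 5*cos(5*x).
Expand u² and (u')² and integrate term by term on (0, π), using: for integers n ≥ 1, ∫_0^π sin²(nx) dx = ∫_0^π cos²(nx) dx = π/2; for n ≠ n', ∫_0^π sin(nx)sin(n'x) dx = ∫_0^π cos(nx)cos(n'x) dx = 0; and by product-to-sum, ∫_0^π sin(nx)cos(n'x) dx = ½∫_0^π [sin((n+n')x) + sin((n−n')x)] dx, which is 0 when n+n' is even and 2n/(n²−n'²) when n+n' is odd (it need not vanish on (0, π)).
  u² squared terms: (-1)²·∫sin(5x)² dx = 1·π/2 = π/2;  (-3)²·∫cos(5x)² dx = 9·π/2 = 9*π/2.
  u² cross terms: 2·(-1)·(-3)·∫sin(5x)·cos(5x) dx = 6·(0) = 0.
  So ∫_0^π u² dx = π/2 + 9*π/2 + 0 = 5*π.
  (u')² squared terms: (-5)²·∫cos(5x)² dx = 25·π/2 = 25*π/2;  (15)²·∫sin(5x)² dx = 225·π/2 = 225*π/2.
  (u')² cross terms: 2·(-5)·(15)·∫cos(5x)·sin(5x) dx = -150·(0) = 0.
  So ∫_0^π (u')² dx = 25*π/2 + 225*π/2 + 0 = 125*π.
||u||_{H^1}^2 = (5*π) + (125*π) = 130*π.


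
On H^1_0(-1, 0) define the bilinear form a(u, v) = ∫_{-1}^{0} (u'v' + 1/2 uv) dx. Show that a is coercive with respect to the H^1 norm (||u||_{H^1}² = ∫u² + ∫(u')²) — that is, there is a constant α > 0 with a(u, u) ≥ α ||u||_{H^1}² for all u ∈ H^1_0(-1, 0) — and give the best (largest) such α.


α = (1/2 + π^2)/(1 + π^2)

Coercivity of a(·,·) on H^1_0(-1, 0) means a(u, u) ≥ α ||u||_{H^1}² for every u ∈ H^1_0.
The interval has length L = 1, and Poincaré/coercivity depend only on L. Here a(u, u) = ∫(u')² + (1/2)·∫u².
Here 0 < c = 1/2 < 1. The condition a(u,u) ≥ α||u||_{H^1}² reads (1−α)∫(u')² ≥ (α−c)∫u². Any admissible α is ≤ 1 (rapidly oscillating u have ∫u²/∫(u')² → 0), and α = 1 would force 0 ≥ (1−c)∫u², impossible since c < 1; so 1−α > 0. By the sharp Poincaré inequality on H^1_0 of an interval of length L, ∫(u')² ≥ (π/L)²∫u² with equality for the first sine mode sin(π(x−x₀)/L) (x₀ the left endpoint), so the inequality holds for all u iff (1−α)(π/L)² ≥ α − c, i.e. α ≤ ((π/L)² + c)/((π/L)² + 1) = (1 + c(L/π)²)/(1 + (L/π)²). With (π/L)² = π^2 and c = 1/2, the largest admissible constant is α = ((π/L)² + c)/((π/L)² + 1).
Simplifying, α = (1/2 + π^2)/(1 + π^2).


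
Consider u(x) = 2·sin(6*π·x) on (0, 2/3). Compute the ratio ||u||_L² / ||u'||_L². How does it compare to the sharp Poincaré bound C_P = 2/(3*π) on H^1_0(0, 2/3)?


||u||_L² / ||u'||_L² = 1/(6*π) < C_P = 2/(3*π).

u(x) = 2·sin(6*π·x), so u'(x) = 12*π*cos(6*π*x).
Writing u(x) = A·sin(kπx/L) with A = 2 and k = 4, use ∫_0^L sin²(kπx/L) dx = L/2 and ∫_0^L cos²(kπx/L) dx = L/2.
u² = 4·sin²(6*π·x) and (u')² = 144*π^2·cos²(6*π·x), and each of sin², cos² integrates to L/2 = 1/3 over (0, 2/3).
∫_0^2/3 u² dx = 4/3, so ||u||_L² = 2*sqrt(3)/3.
∫_0^2/3 (u')² dx = 48*π^2, so ||u'||_L² = 4*sqrt(3)*π.
Ratio ||u||_L² / ||u'||_L² = 1/(6*π).
Sharp Poincaré constant on H^1_0(0, 2/3) is C_P = L/π = 2/(3*π), achieved by sin(3*π/2·x).
This is the k = 4 harmonic; the ratio L/(kπ) is strictly less than C_P = L/π, consistent with the sharp inequality ||u||_L² ≤ C_P ||u'||_L².


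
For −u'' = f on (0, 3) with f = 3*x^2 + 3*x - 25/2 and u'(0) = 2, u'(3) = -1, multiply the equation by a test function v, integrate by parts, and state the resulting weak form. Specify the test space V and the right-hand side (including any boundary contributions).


V = H^1(0, 3) (v unrestricted at boundary; u is determined up to an additive constant); weak form: ∫_0^3 u'v' dx = ∫_0^3 (3*x^2 + 3*x - 25/2) v dx − v(3) − 2·v(0) for all v ∈ V.

Multiply both sides by a test function v and integrate from 0 to 3:
  ∫_0^3 −u''(x) v(x) dx = ∫_0^3 f(x) v(x) dx.
Integrate the LHS by parts once:
  ∫_0^3 −u'' v dx = −[u'(x) v(x)]_0^3 + ∫_0^3 u'(x) v'(x) dx.
Thus ∫_0^3 u'(x) v'(x) dx = ∫_0^3 f(x) v(x) dx + [u'(x) v(x)]_0^3.
Choose V so that boundary terms are either known or forced to vanish.
u has inhomogeneous Neumann u'(0) = 2, u'(3) = -1. [u' v]_0^3 = (-1)·v(3) − (2)·v(0) = − v(3) − 2·v(0). Take V = H^1(0, 3); boundary term becomes part of RHS.
Weak formulation: find u (satisfying any essential BC) such that ∫_0^3 u'(x) v'(x) dx = ∫_0^3 f v dx − v(3) − 2·v(0) for all v ∈ V (Neumann data are natural BCs: they enter the RHS as boundary terms).
Substituting f(x) = 3*x^2 + 3*x - 25/2, the right-hand side is ∫_0^3 (3*x^2 + 3*x - 25/2) v dx − v(3) − 2·v(0).
Compatibility check (pure Neumann): taking v ≡ 1 ∈ V gives 0 = ∫_0^3 f dx + (-1) − (2), i.e. ∫_0^3 f dx must equal u'(0) − u'(3) = 3. Indeed ∫_0^3 (3*x^2 + 3*x - 25/2) dx = 3, so the data are compatible. The solution is then unique only up to an additive constant (fix it e.g. by requiring ∫_0^3 u dx = 0).


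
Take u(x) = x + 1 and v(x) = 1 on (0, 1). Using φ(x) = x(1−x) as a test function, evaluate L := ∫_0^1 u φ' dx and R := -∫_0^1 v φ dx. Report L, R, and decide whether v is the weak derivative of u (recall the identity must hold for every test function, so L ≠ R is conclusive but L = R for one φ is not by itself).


LHS = -1/6, RHS = -1/6. Yes, v = u' weakly.

u(x) = x + 1, classical derivative u'(x) = 1.
φ(x) = x(1−x), so φ'(x) = 1 - 2*x.
Note φ(0) = φ(1) = 0, so the boundary term u·φ vanishes.
LHS = ∫_0^1 u(x) φ'(x) dx = ∫_0^1 (-2*x^2 - x + 1) dx. Term by term:
  ∫_0^1 -2*x^2 dx = -2/3;  ∫_0^1 -x dx = -1/2;  ∫_0^1 1 dx = 1.
Sum: -2/3 − 1/2 + 1 = -1/6.
So LHS = -1/6.
∫_0^1 v(x) φ(x) dx = ∫_0^1 (-x^2 + x) dx. Term by term:
  ∫_0^1 -x^2 dx = -1/3;  ∫_0^1 x dx = 1/2.
Sum: -1/3 + 1/2 = 1/6.
So RHS = -∫_0^1 v(x) φ(x) dx = -1/6.
LHS = RHS, so the identity holds for this test φ.
Moreover u is smooth here and v(x) = u'(x) = 1 pointwise, so the identity holds for every test function. Hence v is the weak derivative of u.


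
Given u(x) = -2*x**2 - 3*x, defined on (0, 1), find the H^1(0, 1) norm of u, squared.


||u||_{H^1}^2 = 497/15

The H^1 norm (squared) on an interval (0, L) is
  ||u||_{H^1}^2 = ∫_0^L u(x)^2 dx + ∫_0^L u'(x)^2 dx.
Compute u'(x) = -4*x - 3.
Then u(x)^2 = 4*x**4 + 12*x**3 + 9*x**2 and u'(x)^2 = 16*x**2 + 24*x + 9.
Integrate each monomial from 0 to 1 using ∫_0^1 c·x^n dx = c·1^(n+1)/(n+1):
  ∫_0^1 u(x)^2 dx = ∫_0^1 (4*x^4 + 12*x^3 + 9*x^2) dx. Term by term:
    ∫_0^1 4*x^4 dx = 4/5;  ∫_0^1 12*x^3 dx = 3;  ∫_0^1 9*x^2 dx = 3.
  Sum: 4/5 + 3 + 3 = 34/5.
  ∫_0^1 u'(x)^2 dx = ∫_0^1 (16*x^2 + 24*x + 9) dx. Term by term:
    ∫_0^1 16*x^2 dx = 16/3;  ∫_0^1 24*x dx = 12;  ∫_0^1 9 dx = 9.
  Sum: 16/3 + 12 + 9 = 79/3.
Adding: ||u||_{H^1}^2 = 34/5 + 79/3 = 497/15.


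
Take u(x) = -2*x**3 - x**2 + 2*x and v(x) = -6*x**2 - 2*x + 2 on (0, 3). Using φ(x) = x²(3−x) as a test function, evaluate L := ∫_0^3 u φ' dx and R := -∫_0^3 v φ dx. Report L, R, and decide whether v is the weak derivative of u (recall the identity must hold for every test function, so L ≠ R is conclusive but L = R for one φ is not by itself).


LHS = 783/5, RHS = 783/5. Yes, v = u' weakly.

u(x) = -2*x**3 - x**2 + 2*x, classical derivative u'(x) = -6*x**2 - 2*x + 2.
φ(x) = x²(3−x), so φ'(x) = 3*x*(2 - x).
Note φ(0) = φ(3) = 0, so the boundary term u·φ vanishes.
LHS = ∫_0^3 u(x) φ'(x) dx = ∫_0^3 (6*x^5 - 9*x^4 - 12*x^3 + 12*x^2) dx. Term by term:
  ∫_0^3 6*x^5 dx = 729;  ∫_0^3 -9*x^4 dx = -2187/5;  ∫_0^3 -12*x^3 dx = -243;
  ∫_0^3 12*x^2 dx = 108.
Sum: 729 − 2187/5 − 243 + 108 = 783/5.
So LHS = 783/5.
∫_0^3 v(x) φ(x) dx = ∫_0^3 (6*x^5 - 16*x^4 - 8*x^3 + 6*x^2) dx. Term by term:
  ∫_0^3 6*x^5 dx = 729;  ∫_0^3 -16*x^4 dx = -3888/5;  ∫_0^3 -8*x^3 dx = -162;
  ∫_0^3 6*x^2 dx = 54.
Sum: 729 − 3888/5 − 162 + 54 = -783/5.
So RHS = -∫_0^3 v(x) φ(x) dx = 783/5.
LHS = RHS, so the identity holds for this test φ.
Moreover u is smooth here and v(x) = u'(x) = -6*x**2 - 2*x + 2 pointwise, so the identity holds for every test function. Hence v is the weak derivative of u.


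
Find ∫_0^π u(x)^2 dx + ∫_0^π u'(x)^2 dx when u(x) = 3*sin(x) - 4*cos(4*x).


||u||_{H^1(0,π)}^2 = 272/5 + 145*π

u'(x) = 16*sin(4*x) + 3*cos(x).
Expand u² and (u')² and integrate term by term on (0, π), using: for integers n ≥ 1, ∫_0^π sin²(nx) dx = ∫_0^π cos²(nx) dx = π/2; for n ≠ n', ∫_0^π sin(nx)sin(n'x) dx = ∫_0^π cos(nx)cos(n'x) dx = 0; and by product-to-sum, ∫_0^π sin(nx)cos(n'x) dx = ½∫_0^π [sin((n+n')x) + sin((n−n')x)] dx, which is 0 when n+n' is even and 2n/(n²−n'²) when n+n' is odd (it need not vanish on (0, π)).
  u² squared terms: (-4)²·∫cos(4x)² dx = 16·π/2 = 8*π;  (3)²·∫sin(x)² dx = 9·π/2 = 9*π/2.
  u² cross terms: 2·(-4)·(3)·∫cos(4x)·sin(x) dx = -24·(-2/15) = 16/5.
  So ∫_0^π u² dx = 8*π + 9*π/2 + 16/5 = 16/5 + 25*π/2.
  (u')² squared terms: (3)²·∫cos(x)² dx = 9·π/2 = 9*π/2;  (16)²·∫sin(4x)² dx = 256·π/2 = 128*π.
  (u')² cross terms: 2·(3)·(16)·∫cos(x)·sin(4x) dx = 96·(8/15) = 256/5.
  So ∫_0^π (u')² dx = 9*π/2 + 128*π + 256/5 = 256/5 + 265*π/2.
||u||_{H^1}^2 = (16/5 + 25*π/2) + (256/5 + 265*π/2) = 272/5 + 145*π.


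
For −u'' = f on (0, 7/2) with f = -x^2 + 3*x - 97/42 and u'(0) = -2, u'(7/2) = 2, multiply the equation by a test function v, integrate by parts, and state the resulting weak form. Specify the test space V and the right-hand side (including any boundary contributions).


V = H^1(0, 7/2) (v unrestricted at boundary; u is determined up to an additive constant); weak form: ∫_0^7/2 u'v' dx = ∫_0^7/2 (-x^2 + 3*x - 97/42) v dx + 2·v(7/2) + 2·v(0) for all v ∈ V.

Multiply both sides by a test function v and integrate from 0 to 7/2:
  ∫_0^7/2 −u''(x) v(x) dx = ∫_0^7/2 f(x) v(x) dx.
Integrate the LHS by parts once:
  ∫_0^7/2 −u'' v dx = −[u'(x) v(x)]_0^7/2 + ∫_0^7/2 u'(x) v'(x) dx.
Thus ∫_0^7/2 u'(x) v'(x) dx = ∫_0^7/2 f(x) v(x) dx + [u'(x) v(x)]_0^7/2.
Choose V so that boundary terms are either known or forced to vanish.
u has inhomogeneous Neumann u'(0) = -2, u'(7/2) = 2. [u' v]_0^7/2 = (2)·v(7/2) − (-2)·v(0) = 2·v(7/2) + 2·v(0). Take V = H^1(0, 7/2); boundary term becomes part of RHS.
Weak formulation: find u (satisfying any essential BC) such that ∫_0^7/2 u'(x) v'(x) dx = ∫_0^7/2 f v dx + 2·v(7/2) + 2·v(0) for all v ∈ V (Neumann data are natural BCs: they enter the RHS as boundary terms).
Substituting f(x) = -x^2 + 3*x - 97/42, the right-hand side is ∫_0^7/2 (-x^2 + 3*x - 97/42) v dx + 2·v(7/2) + 2·v(0).
Compatibility check (pure Neumann): taking v ≡ 1 ∈ V gives 0 = ∫_0^7/2 f dx + (2) − (-2), i.e. ∫_0^7/2 f dx must equal u'(0) − u'(7/2) = -4. Indeed ∫_0^7/2 (-x^2 + 3*x - 97/42) dx = -4, so the data are compatible. The solution is then unique only up to an additive constant (fix it e.g. by requiring ∫_0^7/2 u dx = 0).


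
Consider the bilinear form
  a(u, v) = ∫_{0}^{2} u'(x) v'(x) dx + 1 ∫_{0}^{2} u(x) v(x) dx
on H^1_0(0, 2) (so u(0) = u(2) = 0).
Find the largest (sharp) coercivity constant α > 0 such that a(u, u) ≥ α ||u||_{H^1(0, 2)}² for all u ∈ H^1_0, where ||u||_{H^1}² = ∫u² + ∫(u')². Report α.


α = 1

Coercivity of a(·,·) on H^1_0(0, 2) means a(u, u) ≥ α ||u||_{H^1}² for every u ∈ H^1_0.
The interval has length L = 2, and Poincaré/coercivity depend only on L. Here a(u, u) = ∫(u')² + (1)·∫u².
Here c = 1 ≥ 1, so a(u,u) = ∫(u')² + c∫u² ≥ ∫(u')² + ∫u² = ||u||_{H^1}², i.e. α = 1 works. No larger α is possible: a(u,u) ≥ α||u||_{H^1}² means (1−α)∫(u')² ≥ (α−c)∫u², and for the modes u_n = sin(nπ(x−x₀)/L) (x₀ the left endpoint) one has ∫u_n²/∫(u_n')² = (L/(nπ))² → 0, so a(u_n,u_n)/||u_n||_{H^1}² → 1. Hence the optimal constant is α = 1.
Therefore α = 1.


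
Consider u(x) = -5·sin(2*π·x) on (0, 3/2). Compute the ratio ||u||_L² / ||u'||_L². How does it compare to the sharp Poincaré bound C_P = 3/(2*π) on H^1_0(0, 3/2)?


||u||_L² / ||u'||_L² = 1/(2*π) < C_P = 3/(2*π).

u(x) = -5·sin(2*π·x), so u'(x) = -10*π*cos(2*π*x).
Writing u(x) = A·sin(kπx/L) with A = -5 and k = 3, use ∫_0^L sin²(kπx/L) dx = L/2 and ∫_0^L cos²(kπx/L) dx = L/2.
u² = 25·sin²(2*π·x) and (u')² = 100*π^2·cos²(2*π·x), and each of sin², cos² integrates to L/2 = 3/4 over (0, 3/2).
∫_0^3/2 u² dx = 75/4, so ||u||_L² = 5*sqrt(3)/2.
∫_0^3/2 (u')² dx = 75*π^2, so ||u'||_L² = 5*sqrt(3)*π.
Ratio ||u||_L² / ||u'||_L² = 1/(2*π).
Sharp Poincaré constant on H^1_0(0, 3/2) is C_P = L/π = 3/(2*π), achieved by sin(2*π/3·x).
This is the k = 3 harmonic; the ratio L/(kπ) is strictly less than C_P = L/π, consistent with the sharp inequality ||u||_L² ≤ C_P ||u'||_L².


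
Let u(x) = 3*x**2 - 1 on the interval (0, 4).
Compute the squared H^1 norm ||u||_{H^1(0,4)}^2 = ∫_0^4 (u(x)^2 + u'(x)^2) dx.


||u||_{H^1}^2 = 12436/5

The H^1 norm (squared) on an interval (0, L) is
  ||u||_{H^1}^2 = ∫_0^L u(x)^2 dx + ∫_0^L u'(x)^2 dx.
Compute u'(x) = 6*x.
Then u(x)^2 = 9*x**4 - 6*x**2 + 1 and u'(x)^2 = 36*x**2.
Integrate each monomial from 0 to 4 using ∫_0^4 c·x^n dx = c·4^(n+1)/(n+1):
  ∫_0^4 u(x)^2 dx = ∫_0^4 (9*x^4 - 6*x^2 + 1) dx. Term by term:
    ∫_0^4 9*x^4 dx = 9216/5;  ∫_0^4 -6*x^2 dx = -128;  ∫_0^4 1 dx = 4.
  Sum: 9216/5 − 128 + 4 = 8596/5.
  ∫_0^4 u'(x)^2 dx = ∫_0^4 (36*x^2) dx. Term by term:
    ∫_0^4 36*x^2 dx = 768.
Adding: ||u||_{H^1}^2 = 8596/5 + 768 = 12436/5.


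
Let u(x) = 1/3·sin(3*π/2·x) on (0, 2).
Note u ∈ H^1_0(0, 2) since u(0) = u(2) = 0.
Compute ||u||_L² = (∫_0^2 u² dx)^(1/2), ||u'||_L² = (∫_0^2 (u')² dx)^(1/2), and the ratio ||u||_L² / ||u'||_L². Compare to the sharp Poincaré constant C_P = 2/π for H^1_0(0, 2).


||u||_L² / ||u'||_L² = 2/(3*π) < C_P = 2/π.

u(x) = 1/3·sin(3*π/2·x), so u'(x) = π*cos(3*π*x/2)/2.
Writing u(x) = A·sin(kπx/L) with A = 1/3 and k = 3, use ∫_0^L sin²(kπx/L) dx = L/2 and ∫_0^L cos²(kπx/L) dx = L/2.
u² = 1/9·sin²(3*π/2·x) and (u')² = π^2/4·cos²(3*π/2·x), and each of sin², cos² integrates to L/2 = 1 over (0, 2).
∫_0^2 u² dx = 1/9, so ||u||_L² = 1/3.
∫_0^2 (u')² dx = π^2/4, so ||u'||_L² = π/2.
Ratio ||u||_L² / ||u'||_L² = 2/(3*π).
Sharp Poincaré constant on H^1_0(0, 2) is C_P = L/π = 2/π, achieved by sin(π/2·x).
This is the k = 3 harmonic; the ratio L/(kπ) is strictly less than C_P = L/π, consistent with the sharp inequality ||u||_L² ≤ C_P ||u'||_L².


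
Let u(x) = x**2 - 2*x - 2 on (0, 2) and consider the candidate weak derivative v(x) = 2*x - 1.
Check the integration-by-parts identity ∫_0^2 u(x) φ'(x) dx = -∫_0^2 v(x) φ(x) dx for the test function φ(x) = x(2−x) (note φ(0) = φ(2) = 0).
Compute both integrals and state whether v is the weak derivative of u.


LHS = 0, RHS = -4/3. No, v is not the weak derivative of u.

u(x) = x**2 - 2*x - 2, classical derivative u'(x) = 2*x - 2.
φ(x) = x(2−x), so φ'(x) = 2 - 2*x.
Note φ(0) = φ(2) = 0, so the boundary term u·φ vanishes.
LHS = ∫_0^2 u(x) φ'(x) dx = ∫_0^2 (-2*x^3 + 6*x^2 - 4) dx. Term by term:
  ∫_0^2 -2*x^3 dx = -8;  ∫_0^2 6*x^2 dx = 16;  ∫_0^2 -4 dx = -8.
Sum: -8 + 16 − 8 = 0.
So LHS = 0.
∫_0^2 v(x) φ(x) dx = ∫_0^2 (-2*x^3 + 5*x^2 - 2*x) dx. Term by term:
  ∫_0^2 -2*x^3 dx = -8;  ∫_0^2 5*x^2 dx = 40/3;  ∫_0^2 -2*x dx = -4.
Sum: -8 + 40/3 − 4 = 4/3.
So RHS = -∫_0^2 v(x) φ(x) dx = -4/3.
LHS − RHS = 4/3 ≠ 0, so the identity fails.
(For a valid weak derivative the identity must hold for EVERY test function, in particular this one. The failure shows v is NOT the weak derivative of u.)
Correct weak derivative would be u'(x) = 2*x - 2.


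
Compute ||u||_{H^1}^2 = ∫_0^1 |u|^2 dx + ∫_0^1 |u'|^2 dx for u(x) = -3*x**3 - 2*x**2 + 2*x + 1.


||u||_{H^1}^2 = 5191/210

The H^1 norm (squared) on an interval (0, L) is
  ||u||_{H^1}^2 = ∫_0^L u(x)^2 dx + ∫_0^L u'(x)^2 dx.
Compute u'(x) = -9*x**2 - 4*x + 2.
Then u(x)^2 = 9*x**6 + 12*x**5 - 8*x**4 - 14*x**3 + 4*x + 1 and u'(x)^2 = 81*x**4 + 72*x**3 - 20*x**2 - 16*x + 4.
Integrate each monomial from 0 to 1 using ∫_0^1 c·x^n dx = c·1^(n+1)/(n+1):
  ∫_0^1 u(x)^2 dx = ∫_0^1 (9*x^6 + 12*x^5 - 8*x^4 - 14*x^3 + 4*x + 1) dx. Term by term:
    ∫_0^1 9*x^6 dx = 9/7;  ∫_0^1 12*x^5 dx = 2;  ∫_0^1 -8*x^4 dx = -8/5;
    ∫_0^1 -14*x^3 dx = -7/2;  ∫_0^1 4*x dx = 2;  ∫_0^1 1 dx = 1.
  Sum: 9/7 + 2 − 8/5 − 7/2 + 2 + 1 = 83/70.
  ∫_0^1 u'(x)^2 dx = ∫_0^1 (81*x^4 + 72*x^3 - 20*x^2 - 16*x + 4) dx. Term by term:
    ∫_0^1 81*x^4 dx = 81/5;  ∫_0^1 72*x^3 dx = 18;  ∫_0^1 -20*x^2 dx = -20/3;
    ∫_0^1 -16*x dx = -8;  ∫_0^1 4 dx = 4.
  Sum: 81/5 + 18 − 20/3 − 8 + 4 = 353/15.
Adding: ||u||_{H^1}^2 = 83/70 + 353/15 = 5191/210.
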